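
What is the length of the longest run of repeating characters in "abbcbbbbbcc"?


Input: "abbcbbbbbcc"
Scanning for longest run:
  Position 1 ('b'): new char, reset run to 1
  Position 2 ('b'): continues run of 'b', length=2
  Position 3 ('c'): new char, reset run to 1
  Position 4 ('b'): new char, reset run to 1
  Position 5 ('b'): continues run of 'b', length=2
  Position 6 ('b'): continues run of 'b', length=3
  Position 7 ('b'): continues run of 'b', length=4
  Position 8 ('b'): continues run of 'b', length=5
  Position 9 ('c'): new char, reset run to 1
  Position 10 ('c'): continues run of 'c', length=2
Longest run: 'b' with length 5

5


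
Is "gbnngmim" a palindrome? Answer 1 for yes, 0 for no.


Input: gbnngmim
Reversed: mimgnnbg
  Compare pos 0 ('g') with pos 7 ('m'): MISMATCH
  Compare pos 1 ('b') with pos 6 ('i'): MISMATCH
  Compare pos 2 ('n') with pos 5 ('m'): MISMATCH
  Compare pos 3 ('n') with pos 4 ('g'): MISMATCH
Result: not a palindrome

0


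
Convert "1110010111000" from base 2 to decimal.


Input: "1110010111000" in base 2
Positional expansion:
  Digit '1' (value 1) x 2^12 = 4096
  Digit '1' (value 1) x 2^11 = 2048
  Digit '1' (value 1) x 2^10 = 1024
  Digit '0' (value 0) x 2^9 = 0
  Digit '0' (value 0) x 2^8 = 0
  Digit '1' (value 1) x 2^7 = 128
  Digit '0' (value 0) x 2^6 = 0
  Digit '1' (value 1) x 2^5 = 32
  Digit '1' (value 1) x 2^4 = 16
  Digit '1' (value 1) x 2^3 = 8
  Digit '0' (value 0) x 2^2 = 0
  Digit '0' (value 0) x 2^1 = 0
  Digit '0' (value 0) x 2^0 = 0
Sum = 7352

7352


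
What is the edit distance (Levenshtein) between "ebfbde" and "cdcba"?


Computing edit distance: "ebfbde" -> "cdcba"
DP table:
           c    d    c    b    a
      0    1    2    3    4    5
  e   1    1    2    3    4    5
  b   2    2    2    3    3    4
  f   3    3    3    3    4    4
  b   4    4    4    4    3    4
  d   5    5    4    5    4    4
  e   6    6    5    5    5    5
Edit distance = dp[6][5] = 5

5


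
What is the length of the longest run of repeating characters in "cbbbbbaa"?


Input: "cbbbbbaa"
Scanning for longest run:
  Position 1 ('b'): new char, reset run to 1
  Position 2 ('b'): continues run of 'b', length=2
  Position 3 ('b'): continues run of 'b', length=3
  Position 4 ('b'): continues run of 'b', length=4
  Position 5 ('b'): continues run of 'b', length=5
  Position 6 ('a'): new char, reset run to 1
  Position 7 ('a'): continues run of 'a', length=2
Longest run: 'b' with length 5

5


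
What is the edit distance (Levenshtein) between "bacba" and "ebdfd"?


Computing edit distance: "bacba" -> "ebdfd"
DP table:
           e    b    d    f    d
      0    1    2    3    4    5
  b   1    1    1    2    3    4
  a   2    2    2    2    3    4
  c   3    3    3    3    3    4
  b   4    4    3    4    4    4
  a   5    5    4    4    5    5
Edit distance = dp[5][5] = 5

5


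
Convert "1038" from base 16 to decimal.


Input: "1038" in base 16
Positional expansion:
  Digit '1' (value 1) x 16^3 = 4096
  Digit '0' (value 0) x 16^2 = 0
  Digit '3' (value 3) x 16^1 = 48
  Digit '8' (value 8) x 16^0 = 8
Sum = 4152

4152


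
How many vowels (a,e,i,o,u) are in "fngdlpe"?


Input: fngdlpe
Checking each character:
  'f' at position 0: consonant
  'n' at position 1: consonant
  'g' at position 2: consonant
  'd' at position 3: consonant
  'l' at position 4: consonant
  'p' at position 5: consonant
  'e' at position 6: vowel (running total: 1)
Total vowels: 1

1


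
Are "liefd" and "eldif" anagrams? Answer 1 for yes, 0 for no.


Strings: "liefd", "eldif"
Sorted first:  defil
Sorted second: defil
Sorted forms match => anagrams

1


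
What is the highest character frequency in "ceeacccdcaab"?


Input: ceeacccdcaab
Character counts:
  'a': 3
  'b': 1
  'c': 5
  'd': 1
  'e': 2
Maximum frequency: 5

5


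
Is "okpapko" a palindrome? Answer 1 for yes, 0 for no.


Input: okpapko
Reversed: okpapko
  Compare pos 0 ('o') with pos 6 ('o'): match
  Compare pos 1 ('k') with pos 5 ('k'): match
  Compare pos 2 ('p') with pos 4 ('p'): match
Result: palindrome

1


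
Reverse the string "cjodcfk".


Input: cjodcfk
Reading characters right to left:
  Position 6: 'k'
  Position 5: 'f'
  Position 4: 'c'
  Position 3: 'd'
  Position 2: 'o'
  Position 1: 'j'
  Position 0: 'c'
Reversed: kfcdojc

kfcdojc


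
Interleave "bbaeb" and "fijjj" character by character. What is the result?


Interleaving "bbaeb" and "fijjj":
  Position 0: 'b' from first, 'f' from second => "bf"
  Position 1: 'b' from first, 'i' from second => "bi"
  Position 2: 'a' from first, 'j' from second => "aj"
  Position 3: 'e' from first, 'j' from second => "ej"
  Position 4: 'b' from first, 'j' from second => "bj"
Result: bfbiajejbj

bfbiajejbj


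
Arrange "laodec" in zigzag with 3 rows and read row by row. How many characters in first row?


Zigzag "laodec" into 3 rows:
Placing characters:
  'l' => row 0
  'a' => row 1
  'o' => row 2
  'd' => row 1
  'e' => row 0
  'c' => row 1
Rows:
  Row 0: "le"
  Row 1: "adc"
  Row 2: "o"
First row length: 2

2


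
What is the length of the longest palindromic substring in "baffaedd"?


Input: "baffaedd"
Checking substrings for palindromes:
  [1:5] "affa" (len 4) => palindrome
  [2:4] "ff" (len 2) => palindrome
  [6:8] "dd" (len 2) => palindrome
Longest palindromic substring: "affa" with length 4

4


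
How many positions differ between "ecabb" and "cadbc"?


Comparing "ecabb" and "cadbc" position by position:
  Position 0: 'e' vs 'c' => DIFFER
  Position 1: 'c' vs 'a' => DIFFER
  Position 2: 'a' vs 'd' => DIFFER
  Position 3: 'b' vs 'b' => same
  Position 4: 'b' vs 'c' => DIFFER
Positions that differ: 4

4


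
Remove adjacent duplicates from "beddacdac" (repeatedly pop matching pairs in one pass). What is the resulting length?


Input: beddacdac
Stack-based adjacent duplicate removal:
  Read 'b': push. Stack: b
  Read 'e': push. Stack: be
  Read 'd': push. Stack: bed
  Read 'd': matches stack top 'd' => pop. Stack: be
  Read 'a': push. Stack: bea
  Read 'c': push. Stack: beac
  Read 'd': push. Stack: beacd
  Read 'a': push. Stack: beacda
  Read 'c': push. Stack: beacdac
Final stack: "beacdac" (length 7)

7


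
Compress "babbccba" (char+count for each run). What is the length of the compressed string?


Input: babbccba
Runs:
  'b' x 1 => "b1"
  'a' x 1 => "a1"
  'b' x 2 => "b2"
  'c' x 2 => "c2"
  'b' x 1 => "b1"
  'a' x 1 => "a1"
Compressed: "b1a1b2c2b1a1"
Compressed length: 12

12


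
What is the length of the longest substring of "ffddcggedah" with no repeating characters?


Input: "ffddcggedah"
Sliding window (track last position of each char):
  Position 0 ('f'): window [0,0] length 1 -- new best
  Position 1 ('f'): repeat (last at 0), move window start to 1
  Position 1 ('f'): window [1,1] length 1
  Position 2 ('d'): window [1,2] length 2 -- new best
  Position 3 ('d'): repeat (last at 2), move window start to 3
  Position 3 ('d'): window [3,3] length 1
  Position 4 ('c'): window [3,4] length 2
  Position 5 ('g'): window [3,5] length 3 -- new best
  Position 6 ('g'): repeat (last at 5), move window start to 6
  Position 6 ('g'): window [6,6] length 1
  Position 7 ('e'): window [6,7] length 2
  Position 8 ('d'): window [6,8] length 3
  Position 9 ('a'): window [6,9] length 4 -- new best
  Position 10 ('h'): window [6,10] length 5 -- new best
Longest substring with no repeats: "gedah" with length 5

5


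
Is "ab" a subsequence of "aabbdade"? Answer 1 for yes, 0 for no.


Check if "ab" is a subsequence of "aabbdade"
Greedy scan:
  Position 0 ('a'): matches sub[0] = 'a'
  Position 1 ('a'): no match needed
  Position 2 ('b'): matches sub[1] = 'b'
  Position 3 ('b'): no match needed
  Position 4 ('d'): no match needed
  Position 5 ('a'): no match needed
  Position 6 ('d'): no match needed
  Position 7 ('e'): no match needed
All 2 characters matched => is a subsequence

1


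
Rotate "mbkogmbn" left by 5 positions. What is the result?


Input: "mbkogmbn", rotate left by 5
First 5 characters: "mbkog"
Remaining characters: "mbn"
Concatenate remaining + first: "mbn" + "mbkog" = "mbnmbkog"

mbnmbkog


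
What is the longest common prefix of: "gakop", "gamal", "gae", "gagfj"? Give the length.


Words: gakop, gamal, gae, gagfj
  Position 0: all 'g' => match
  Position 1: all 'a' => match
  Position 2: ('k', 'm', 'e', 'g') => mismatch, stop
LCP = "ga" (length 2)

2


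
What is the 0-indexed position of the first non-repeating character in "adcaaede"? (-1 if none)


Input: adcaaede
Character frequencies:
  'a': 3
  'c': 1
  'd': 2
  'e': 2
Scanning left to right for freq == 1:
  Position 0 ('a'): freq=3, skip
  Position 1 ('d'): freq=2, skip
  Position 2 ('c'): unique! => answer = 2

2


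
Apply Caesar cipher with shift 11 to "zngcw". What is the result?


Caesar cipher: shift "zngcw" by 11
  'z' (pos 25) + 11 = pos 10 = 'k'
  'n' (pos 13) + 11 = pos 24 = 'y'
  'g' (pos 6) + 11 = pos 17 = 'r'
  'c' (pos 2) + 11 = pos 13 = 'n'
  'w' (pos 22) + 11 = pos 7 = 'h'
Result: kyrnh

kyrnh


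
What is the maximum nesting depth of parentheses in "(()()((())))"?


Input: "(()()((())))"
Tracking depth:
  Position 0 '(': depth becomes 1
  Position 1 '(': depth becomes 2
  Position 2 ')': depth becomes 1
  Position 3 '(': depth becomes 2
  Position 4 ')': depth becomes 1
  Position 5 '(': depth becomes 2
  Position 6 '(': depth becomes 3
  Position 7 '(': depth becomes 4
  Position 8 ')': depth becomes 3
  Position 9 ')': depth becomes 2
  Position 10 ')': depth becomes 1
  Position 11 ')': depth becomes 0
Maximum depth reached: 4

4


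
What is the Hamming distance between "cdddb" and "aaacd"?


Comparing "cdddb" and "aaacd" position by position:
  Position 0: 'c' vs 'a' => differ
  Position 1: 'd' vs 'a' => differ
  Position 2: 'd' vs 'a' => differ
  Position 3: 'd' vs 'c' => differ
  Position 4: 'b' vs 'd' => differ
Total differences (Hamming distance): 5

5


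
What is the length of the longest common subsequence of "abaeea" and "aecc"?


LCS of "abaeea" and "aecc"
DP table:
           a    e    c    c
      0    0    0    0    0
  a   0    1    1    1    1
  b   0    1    1    1    1
  a   0    1    1    1    1
  e   0    1    2    2    2
  e   0    1    2    2    2
  a   0    1    2    2    2
LCS length = dp[6][4] = 2

2


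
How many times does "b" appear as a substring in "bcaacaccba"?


Searching for "b" in "bcaacaccba"
Scanning each position:
  Position 0: "b" => MATCH
  Position 1: "c" => no
  Position 2: "a" => no
  Position 3: "a" => no
  Position 4: "c" => no
  Position 5: "a" => no
  Position 6: "c" => no
  Position 7: "c" => no
  Position 8: "b" => MATCH
  Position 9: "a" => no
Total occurrences: 2

2


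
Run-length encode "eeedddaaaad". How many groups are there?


Input: eeedddaaaad
Scanning for consecutive runs:
  Group 1: 'e' x 3 (positions 0-2)
  Group 2: 'd' x 3 (positions 3-5)
  Group 3: 'a' x 4 (positions 6-9)
  Group 4: 'd' x 1 (positions 10-10)
Total groups: 4

4


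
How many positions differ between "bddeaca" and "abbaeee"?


Comparing "bddeaca" and "abbaeee" position by position:
  Position 0: 'b' vs 'a' => DIFFER
  Position 1: 'd' vs 'b' => DIFFER
  Position 2: 'd' vs 'b' => DIFFER
  Position 3: 'e' vs 'a' => DIFFER
  Position 4: 'a' vs 'e' => DIFFER
  Position 5: 'c' vs 'e' => DIFFER
  Position 6: 'a' vs 'e' => DIFFER
Positions that differ: 7

7


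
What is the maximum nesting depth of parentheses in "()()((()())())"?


Input: "()()((()())())"
Tracking depth:
  Position 0 '(': depth becomes 1
  Position 1 ')': depth becomes 0
  Position 2 '(': depth becomes 1
  Position 3 ')': depth becomes 0
  Position 4 '(': depth becomes 1
  Position 5 '(': depth becomes 2
  Position 6 '(': depth becomes 3
  Position 7 ')': depth becomes 2
  Position 8 '(': depth becomes 3
  Position 9 ')': depth becomes 2
  Position 10 ')': depth becomes 1
  Position 11 '(': depth becomes 2
  Position 12 ')': depth becomes 1
  Position 13 ')': depth becomes 0
Maximum depth reached: 3

3


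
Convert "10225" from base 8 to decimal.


Input: "10225" in base 8
Positional expansion:
  Digit '1' (value 1) x 8^4 = 4096
  Digit '0' (value 0) x 8^3 = 0
  Digit '2' (value 2) x 8^2 = 128
  Digit '2' (value 2) x 8^1 = 16
  Digit '5' (value 5) x 8^0 = 5
Sum = 4245

4245


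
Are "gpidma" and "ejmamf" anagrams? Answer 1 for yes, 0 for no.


Strings: "gpidma", "ejmamf"
Sorted first:  adgimp
Sorted second: aefjmm
Differ at position 1: 'd' vs 'e' => not anagrams

0


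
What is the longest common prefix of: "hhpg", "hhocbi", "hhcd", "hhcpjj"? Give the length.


Words: hhpg, hhocbi, hhcd, hhcpjj
  Position 0: all 'h' => match
  Position 1: all 'h' => match
  Position 2: ('p', 'o', 'c', 'c') => mismatch, stop
LCP = "hh" (length 2)

2


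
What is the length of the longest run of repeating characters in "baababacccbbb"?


Input: "baababacccbbb"
Scanning for longest run:
  Position 1 ('a'): new char, reset run to 1
  Position 2 ('a'): continues run of 'a', length=2
  Position 3 ('b'): new char, reset run to 1
  Position 4 ('a'): new char, reset run to 1
  Position 5 ('b'): new char, reset run to 1
  Position 6 ('a'): new char, reset run to 1
  Position 7 ('c'): new char, reset run to 1
  Position 8 ('c'): continues run of 'c', length=2
  Position 9 ('c'): continues run of 'c', length=3
  Position 10 ('b'): new char, reset run to 1
  Position 11 ('b'): continues run of 'b', length=2
  Position 12 ('b'): continues run of 'b', length=3
Longest run: 'c' with length 3

3


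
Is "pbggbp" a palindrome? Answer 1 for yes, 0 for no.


Input: pbggbp
Reversed: pbggbp
  Compare pos 0 ('p') with pos 5 ('p'): match
  Compare pos 1 ('b') with pos 4 ('b'): match
  Compare pos 2 ('g') with pos 3 ('g'): match
Result: palindrome

1


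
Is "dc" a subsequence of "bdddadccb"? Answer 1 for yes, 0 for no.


Check if "dc" is a subsequence of "bdddadccb"
Greedy scan:
  Position 0 ('b'): no match needed
  Position 1 ('d'): matches sub[0] = 'd'
  Position 2 ('d'): no match needed
  Position 3 ('d'): no match needed
  Position 4 ('a'): no match needed
  Position 5 ('d'): no match needed
  Position 6 ('c'): matches sub[1] = 'c'
  Position 7 ('c'): no match needed
  Position 8 ('b'): no match needed
All 2 characters matched => is a subsequence

1


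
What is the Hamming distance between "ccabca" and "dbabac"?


Comparing "ccabca" and "dbabac" position by position:
  Position 0: 'c' vs 'd' => differ
  Position 1: 'c' vs 'b' => differ
  Position 2: 'a' vs 'a' => same
  Position 3: 'b' vs 'b' => same
  Position 4: 'c' vs 'a' => differ
  Position 5: 'a' vs 'c' => differ
Total differences (Hamming distance): 4

4


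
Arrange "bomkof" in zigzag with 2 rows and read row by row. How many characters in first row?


Zigzag "bomkof" into 2 rows:
Placing characters:
  'b' => row 0
  'o' => row 1
  'm' => row 0
  'k' => row 1
  'o' => row 0
  'f' => row 1
Rows:
  Row 0: "bmo"
  Row 1: "okf"
First row length: 3

3


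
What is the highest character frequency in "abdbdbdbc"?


Input: abdbdbdbc
Character counts:
  'a': 1
  'b': 4
  'c': 1
  'd': 3
Maximum frequency: 4

4


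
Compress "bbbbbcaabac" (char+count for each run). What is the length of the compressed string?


Input: bbbbbcaabac
Runs:
  'b' x 5 => "b5"
  'c' x 1 => "c1"
  'a' x 2 => "a2"
  'b' x 1 => "b1"
  'a' x 1 => "a1"
  'c' x 1 => "c1"
Compressed: "b5c1a2b1a1c1"
Compressed length: 12

12


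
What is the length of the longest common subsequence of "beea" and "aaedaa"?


LCS of "beea" and "aaedaa"
DP table:
           a    a    e    d    a    a
      0    0    0    0    0    0    0
  b   0    0    0    0    0    0    0
  e   0    0    0    1    1    1    1
  e   0    0    0    1    1    1    1
  a   0    1    1    1    1    2    2
LCS length = dp[4][6] = 2

2


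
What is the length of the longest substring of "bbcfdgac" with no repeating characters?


Input: "bbcfdgac"
Sliding window (track last position of each char):
  Position 0 ('b'): window [0,0] length 1 -- new best
  Position 1 ('b'): repeat (last at 0), move window start to 1
  Position 1 ('b'): window [1,1] length 1
  Position 2 ('c'): window [1,2] length 2 -- new best
  Position 3 ('f'): window [1,3] length 3 -- new best
  Position 4 ('d'): window [1,4] length 4 -- new best
  Position 5 ('g'): window [1,5] length 5 -- new best
  Position 6 ('a'): window [1,6] length 6 -- new best
  Position 7 ('c'): repeat (last at 2), move window start to 3
  Position 7 ('c'): window [3,7] length 5
Longest substring with no repeats: "bcfdga" with length 6

6


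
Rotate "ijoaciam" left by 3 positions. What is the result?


Input: "ijoaciam", rotate left by 3
First 3 characters: "ijo"
Remaining characters: "aciam"
Concatenate remaining + first: "aciam" + "ijo" = "aciamijo"

aciamijo


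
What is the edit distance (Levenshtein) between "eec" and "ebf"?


Computing edit distance: "eec" -> "ebf"
DP table:
           e    b    f
      0    1    2    3
  e   1    0    1    2
  e   2    1    1    2
  c   3    2    2    2
Edit distance = dp[3][3] = 2

2


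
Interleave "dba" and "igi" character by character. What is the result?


Interleaving "dba" and "igi":
  Position 0: 'd' from first, 'i' from second => "di"
  Position 1: 'b' from first, 'g' from second => "bg"
  Position 2: 'a' from first, 'i' from second => "ai"
Result: dibgai

dibgai


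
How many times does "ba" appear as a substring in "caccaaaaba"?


Searching for "ba" in "caccaaaaba"
Scanning each position:
  Position 0: "ca" => no
  Position 1: "ac" => no
  Position 2: "cc" => no
  Position 3: "ca" => no
  Position 4: "aa" => no
  Position 5: "aa" => no
  Position 6: "aa" => no
  Position 7: "ab" => no
  Position 8: "ba" => MATCH
Total occurrences: 1

1


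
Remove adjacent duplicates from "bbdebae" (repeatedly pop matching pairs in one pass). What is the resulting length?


Input: bbdebae
Stack-based adjacent duplicate removal:
  Read 'b': push. Stack: b
  Read 'b': matches stack top 'b' => pop. Stack: (empty)
  Read 'd': push. Stack: d
  Read 'e': push. Stack: de
  Read 'b': push. Stack: deb
  Read 'a': push. Stack: deba
  Read 'e': push. Stack: debae
Final stack: "debae" (length 5)

5


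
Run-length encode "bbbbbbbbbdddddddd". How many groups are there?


Input: bbbbbbbbbdddddddd
Scanning for consecutive runs:
  Group 1: 'b' x 9 (positions 0-8)
  Group 2: 'd' x 8 (positions 9-16)
Total groups: 2

2


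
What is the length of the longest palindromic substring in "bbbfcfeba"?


Input: "bbbfcfeba"
Checking substrings for palindromes:
  [0:3] "bbb" (len 3) => palindrome
  [3:6] "fcf" (len 3) => palindrome
  [0:2] "bb" (len 2) => palindrome
  [1:3] "bb" (len 2) => palindrome
Longest palindromic substring: "bbb" with length 3

3


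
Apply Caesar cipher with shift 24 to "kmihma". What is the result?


Caesar cipher: shift "kmihma" by 24
  'k' (pos 10) + 24 = pos 8 = 'i'
  'm' (pos 12) + 24 = pos 10 = 'k'
  'i' (pos 8) + 24 = pos 6 = 'g'
  'h' (pos 7) + 24 = pos 5 = 'f'
  'm' (pos 12) + 24 = pos 10 = 'k'
  'a' (pos 0) + 24 = pos 24 = 'y'
Result: ikgfky

ikgfky


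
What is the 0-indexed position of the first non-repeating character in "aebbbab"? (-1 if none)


Input: aebbbab
Character frequencies:
  'a': 2
  'b': 4
  'e': 1
Scanning left to right for freq == 1:
  Position 0 ('a'): freq=2, skip
  Position 1 ('e'): unique! => answer = 1

1


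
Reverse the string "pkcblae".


Input: pkcblae
Reading characters right to left:
  Position 6: 'e'
  Position 5: 'a'
  Position 4: 'l'
  Position 3: 'b'
  Position 2: 'c'
  Position 1: 'k'
  Position 0: 'p'
Reversed: ealbckp

ealbckp


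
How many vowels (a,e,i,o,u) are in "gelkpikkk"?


Input: gelkpikkk
Checking each character:
  'g' at position 0: consonant
  'e' at position 1: vowel (running total: 1)
  'l' at position 2: consonant
  'k' at position 3: consonant
  'p' at position 4: consonant
  'i' at position 5: vowel (running total: 2)
  'k' at position 6: consonant
  'k' at position 7: consonant
  'k' at position 8: consonant
Total vowels: 2

2


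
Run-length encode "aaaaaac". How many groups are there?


Input: aaaaaac
Scanning for consecutive runs:
  Group 1: 'a' x 6 (positions 0-5)
  Group 2: 'c' x 1 (positions 6-6)
Total groups: 2

2


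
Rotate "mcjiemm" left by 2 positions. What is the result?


Input: "mcjiemm", rotate left by 2
First 2 characters: "mc"
Remaining characters: "jiemm"
Concatenate remaining + first: "jiemm" + "mc" = "jiemmmc"

jiemmmc


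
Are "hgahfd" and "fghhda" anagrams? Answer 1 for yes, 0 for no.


Strings: "hgahfd", "fghhda"
Sorted first:  adfghh
Sorted second: adfghh
Sorted forms match => anagrams

1


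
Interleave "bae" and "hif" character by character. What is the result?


Interleaving "bae" and "hif":
  Position 0: 'b' from first, 'h' from second => "bh"
  Position 1: 'a' from first, 'i' from second => "ai"
  Position 2: 'e' from first, 'f' from second => "ef"
Result: bhaief

bhaief


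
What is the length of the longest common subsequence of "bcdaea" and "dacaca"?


LCS of "bcdaea" and "dacaca"
DP table:
           d    a    c    a    c    a
      0    0    0    0    0    0    0
  b   0    0    0    0    0    0    0
  c   0    0    0    1    1    1    1
  d   0    1    1    1    1    1    1
  a   0    1    2    2    2    2    2
  e   0    1    2    2    2    2    2
  a   0    1    2    2    3    3    3
LCS length = dp[6][6] = 3

3


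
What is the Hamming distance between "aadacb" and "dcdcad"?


Comparing "aadacb" and "dcdcad" position by position:
  Position 0: 'a' vs 'd' => differ
  Position 1: 'a' vs 'c' => differ
  Position 2: 'd' vs 'd' => same
  Position 3: 'a' vs 'c' => differ
  Position 4: 'c' vs 'a' => differ
  Position 5: 'b' vs 'd' => differ
Total differences (Hamming distance): 5

5


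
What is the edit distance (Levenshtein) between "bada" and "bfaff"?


Computing edit distance: "bada" -> "bfaff"
DP table:
           b    f    a    f    f
      0    1    2    3    4    5
  b   1    0    1    2    3    4
  a   2    1    1    1    2    3
  d   3    2    2    2    2    3
  a   4    3    3    2    3    3
Edit distance = dp[4][5] = 3

3


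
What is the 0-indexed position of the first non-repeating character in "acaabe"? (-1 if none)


Input: acaabe
Character frequencies:
  'a': 3
  'b': 1
  'c': 1
  'e': 1
Scanning left to right for freq == 1:
  Position 0 ('a'): freq=3, skip
  Position 1 ('c'): unique! => answer = 1

1


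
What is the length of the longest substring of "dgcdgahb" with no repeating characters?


Input: "dgcdgahb"
Sliding window (track last position of each char):
  Position 0 ('d'): window [0,0] length 1 -- new best
  Position 1 ('g'): window [0,1] length 2 -- new best
  Position 2 ('c'): window [0,2] length 3 -- new best
  Position 3 ('d'): repeat (last at 0), move window start to 1
  Position 3 ('d'): window [1,3] length 3
  Position 4 ('g'): repeat (last at 1), move window start to 2
  Position 4 ('g'): window [2,4] length 3
  Position 5 ('a'): window [2,5] length 4 -- new best
  Position 6 ('h'): window [2,6] length 5 -- new best
  Position 7 ('b'): window [2,7] length 6 -- new best
Longest substring with no repeats: "cdgahb" with length 6

6


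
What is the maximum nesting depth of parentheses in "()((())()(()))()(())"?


Input: "()((())()(()))()(())"
Tracking depth:
  Position 0 '(': depth becomes 1
  Position 1 ')': depth becomes 0
  Position 2 '(': depth becomes 1
  Position 3 '(': depth becomes 2
  Position 4 '(': depth becomes 3
  Position 5 ')': depth becomes 2
  Position 6 ')': depth becomes 1
  Position 7 '(': depth becomes 2
  Position 8 ')': depth becomes 1
  Position 9 '(': depth becomes 2
  Position 10 '(': depth becomes 3
  Position 11 ')': depth becomes 2
  Position 12 ')': depth becomes 1
  Position 13 ')': depth becomes 0
  Position 14 '(': depth becomes 1
  Position 15 ')': depth becomes 0
  Position 16 '(': depth becomes 1
  Position 17 '(': depth becomes 2
  Position 18 ')': depth becomes 1
  Position 19 ')': depth becomes 0
Maximum depth reached: 3

3


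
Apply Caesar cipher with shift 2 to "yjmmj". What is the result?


Caesar cipher: shift "yjmmj" by 2
  'y' (pos 24) + 2 = pos 0 = 'a'
  'j' (pos 9) + 2 = pos 11 = 'l'
  'm' (pos 12) + 2 = pos 14 = 'o'
  'm' (pos 12) + 2 = pos 14 = 'o'
  'j' (pos 9) + 2 = pos 11 = 'l'
Result: alool

alool


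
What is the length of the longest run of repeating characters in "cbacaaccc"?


Input: "cbacaaccc"
Scanning for longest run:
  Position 1 ('b'): new char, reset run to 1
  Position 2 ('a'): new char, reset run to 1
  Position 3 ('c'): new char, reset run to 1
  Position 4 ('a'): new char, reset run to 1
  Position 5 ('a'): continues run of 'a', length=2
  Position 6 ('c'): new char, reset run to 1
  Position 7 ('c'): continues run of 'c', length=2
  Position 8 ('c'): continues run of 'c', length=3
Longest run: 'c' with length 3

3


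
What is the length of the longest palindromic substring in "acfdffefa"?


Input: "acfdffefa"
Checking substrings for palindromes:
  [2:5] "fdf" (len 3) => palindrome
  [5:8] "fef" (len 3) => palindrome
  [4:6] "ff" (len 2) => palindrome
Longest palindromic substring: "fdf" with length 3

3


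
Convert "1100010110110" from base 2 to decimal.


Input: "1100010110110" in base 2
Positional expansion:
  Digit '1' (value 1) x 2^12 = 4096
  Digit '1' (value 1) x 2^11 = 2048
  Digit '0' (value 0) x 2^10 = 0
  Digit '0' (value 0) x 2^9 = 0
  Digit '0' (value 0) x 2^8 = 0
  Digit '1' (value 1) x 2^7 = 128
  Digit '0' (value 0) x 2^6 = 0
  Digit '1' (value 1) x 2^5 = 32
  Digit '1' (value 1) x 2^4 = 16
  Digit '0' (value 0) x 2^3 = 0
  Digit '1' (value 1) x 2^2 = 4
  Digit '1' (value 1) x 2^1 = 2
  Digit '0' (value 0) x 2^0 = 0
Sum = 6326

6326


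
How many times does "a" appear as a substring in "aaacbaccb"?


Searching for "a" in "aaacbaccb"
Scanning each position:
  Position 0: "a" => MATCH
  Position 1: "a" => MATCH
  Position 2: "a" => MATCH
  Position 3: "c" => no
  Position 4: "b" => no
  Position 5: "a" => MATCH
  Position 6: "c" => no
  Position 7: "c" => no
  Position 8: "b" => no
Total occurrences: 4

4


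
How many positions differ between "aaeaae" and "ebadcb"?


Comparing "aaeaae" and "ebadcb" position by position:
  Position 0: 'a' vs 'e' => DIFFER
  Position 1: 'a' vs 'b' => DIFFER
  Position 2: 'e' vs 'a' => DIFFER
  Position 3: 'a' vs 'd' => DIFFER
  Position 4: 'a' vs 'c' => DIFFER
  Position 5: 'e' vs 'b' => DIFFER
Positions that differ: 6

6


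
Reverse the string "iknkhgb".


Input: iknkhgb
Reading characters right to left:
  Position 6: 'b'
  Position 5: 'g'
  Position 4: 'h'
  Position 3: 'k'
  Position 2: 'n'
  Position 1: 'k'
  Position 0: 'i'
Reversed: bghknki

bghknki


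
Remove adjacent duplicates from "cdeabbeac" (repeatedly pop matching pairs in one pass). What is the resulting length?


Input: cdeabbeac
Stack-based adjacent duplicate removal:
  Read 'c': push. Stack: c
  Read 'd': push. Stack: cd
  Read 'e': push. Stack: cde
  Read 'a': push. Stack: cdea
  Read 'b': push. Stack: cdeab
  Read 'b': matches stack top 'b' => pop. Stack: cdea
  Read 'e': push. Stack: cdeae
  Read 'a': push. Stack: cdeaea
  Read 'c': push. Stack: cdeaeac
Final stack: "cdeaeac" (length 7)

7


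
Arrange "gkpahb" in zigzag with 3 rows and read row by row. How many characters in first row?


Zigzag "gkpahb" into 3 rows:
Placing characters:
  'g' => row 0
  'k' => row 1
  'p' => row 2
  'a' => row 1
  'h' => row 0
  'b' => row 1
Rows:
  Row 0: "gh"
  Row 1: "kab"
  Row 2: "p"
First row length: 2

2


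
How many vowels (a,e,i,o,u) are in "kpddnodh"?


Input: kpddnodh
Checking each character:
  'k' at position 0: consonant
  'p' at position 1: consonant
  'd' at position 2: consonant
  'd' at position 3: consonant
  'n' at position 4: consonant
  'o' at position 5: vowel (running total: 1)
  'd' at position 6: consonant
  'h' at position 7: consonant
Total vowels: 1

1


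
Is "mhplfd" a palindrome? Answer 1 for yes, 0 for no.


Input: mhplfd
Reversed: dflphm
  Compare pos 0 ('m') with pos 5 ('d'): MISMATCH
  Compare pos 1 ('h') with pos 4 ('f'): MISMATCH
  Compare pos 2 ('p') with pos 3 ('l'): MISMATCH
Result: not a palindrome

0


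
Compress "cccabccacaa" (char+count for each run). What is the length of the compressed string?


Input: cccabccacaa
Runs:
  'c' x 3 => "c3"
  'a' x 1 => "a1"
  'b' x 1 => "b1"
  'c' x 2 => "c2"
  'a' x 1 => "a1"
  'c' x 1 => "c1"
  'a' x 2 => "a2"
Compressed: "c3a1b1c2a1c1a2"
Compressed length: 14

14


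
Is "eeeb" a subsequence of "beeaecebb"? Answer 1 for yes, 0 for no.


Check if "eeeb" is a subsequence of "beeaecebb"
Greedy scan:
  Position 0 ('b'): no match needed
  Position 1 ('e'): matches sub[0] = 'e'
  Position 2 ('e'): matches sub[1] = 'e'
  Position 3 ('a'): no match needed
  Position 4 ('e'): matches sub[2] = 'e'
  Position 5 ('c'): no match needed
  Position 6 ('e'): no match needed
  Position 7 ('b'): matches sub[3] = 'b'
  Position 8 ('b'): no match needed
All 4 characters matched => is a subsequence

1


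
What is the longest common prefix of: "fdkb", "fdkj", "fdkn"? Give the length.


Words: fdkb, fdkj, fdkn
  Position 0: all 'f' => match
  Position 1: all 'd' => match
  Position 2: all 'k' => match
  Position 3: ('b', 'j', 'n') => mismatch, stop
LCP = "fdk" (length 3)

3


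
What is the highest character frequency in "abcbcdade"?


Input: abcbcdade
Character counts:
  'a': 2
  'b': 2
  'c': 2
  'd': 2
  'e': 1
Maximum frequency: 2

2


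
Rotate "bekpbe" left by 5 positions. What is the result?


Input: "bekpbe", rotate left by 5
First 5 characters: "bekpb"
Remaining characters: "e"
Concatenate remaining + first: "e" + "bekpb" = "ebekpb"

ebekpb


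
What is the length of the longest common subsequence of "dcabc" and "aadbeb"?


LCS of "dcabc" and "aadbeb"
DP table:
           a    a    d    b    e    b
      0    0    0    0    0    0    0
  d   0    0    0    1    1    1    1
  c   0    0    0    1    1    1    1
  a   0    1    1    1    1    1    1
  b   0    1    1    1    2    2    2
  c   0    1    1    1    2    2    2
LCS length = dp[5][6] = 2

2


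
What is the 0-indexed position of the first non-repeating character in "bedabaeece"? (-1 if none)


Input: bedabaeece
Character frequencies:
  'a': 2
  'b': 2
  'c': 1
  'd': 1
  'e': 4
Scanning left to right for freq == 1:
  Position 0 ('b'): freq=2, skip
  Position 1 ('e'): freq=4, skip
  Position 2 ('d'): unique! => answer = 2

2


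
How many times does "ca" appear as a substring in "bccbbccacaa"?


Searching for "ca" in "bccbbccacaa"
Scanning each position:
  Position 0: "bc" => no
  Position 1: "cc" => no
  Position 2: "cb" => no
  Position 3: "bb" => no
  Position 4: "bc" => no
  Position 5: "cc" => no
  Position 6: "ca" => MATCH
  Position 7: "ac" => no
  Position 8: "ca" => MATCH
  Position 9: "aa" => no
Total occurrences: 2

2


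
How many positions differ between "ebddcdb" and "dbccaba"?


Comparing "ebddcdb" and "dbccaba" position by position:
  Position 0: 'e' vs 'd' => DIFFER
  Position 1: 'b' vs 'b' => same
  Position 2: 'd' vs 'c' => DIFFER
  Position 3: 'd' vs 'c' => DIFFER
  Position 4: 'c' vs 'a' => DIFFER
  Position 5: 'd' vs 'b' => DIFFER
  Position 6: 'b' vs 'a' => DIFFER
Positions that differ: 6

6


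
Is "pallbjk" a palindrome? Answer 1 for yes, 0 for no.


Input: pallbjk
Reversed: kjbllap
  Compare pos 0 ('p') with pos 6 ('k'): MISMATCH
  Compare pos 1 ('a') with pos 5 ('j'): MISMATCH
  Compare pos 2 ('l') with pos 4 ('b'): MISMATCH
Result: not a palindrome

0


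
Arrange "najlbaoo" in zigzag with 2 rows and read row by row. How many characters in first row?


Zigzag "najlbaoo" into 2 rows:
Placing characters:
  'n' => row 0
  'a' => row 1
  'j' => row 0
  'l' => row 1
  'b' => row 0
  'a' => row 1
  'o' => row 0
  'o' => row 1
Rows:
  Row 0: "njbo"
  Row 1: "alao"
First row length: 4

4


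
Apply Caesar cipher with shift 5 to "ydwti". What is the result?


Caesar cipher: shift "ydwti" by 5
  'y' (pos 24) + 5 = pos 3 = 'd'
  'd' (pos 3) + 5 = pos 8 = 'i'
  'w' (pos 22) + 5 = pos 1 = 'b'
  't' (pos 19) + 5 = pos 24 = 'y'
  'i' (pos 8) + 5 = pos 13 = 'n'
Result: dibyn

dibyn


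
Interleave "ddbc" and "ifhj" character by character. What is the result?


Interleaving "ddbc" and "ifhj":
  Position 0: 'd' from first, 'i' from second => "di"
  Position 1: 'd' from first, 'f' from second => "df"
  Position 2: 'b' from first, 'h' from second => "bh"
  Position 3: 'c' from first, 'j' from second => "cj"
Result: didfbhcj

didfbhcj


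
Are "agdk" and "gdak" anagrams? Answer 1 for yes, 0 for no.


Strings: "agdk", "gdak"
Sorted first:  adgk
Sorted second: adgk
Sorted forms match => anagrams

1


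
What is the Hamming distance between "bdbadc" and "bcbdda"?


Comparing "bdbadc" and "bcbdda" position by position:
  Position 0: 'b' vs 'b' => same
  Position 1: 'd' vs 'c' => differ
  Position 2: 'b' vs 'b' => same
  Position 3: 'a' vs 'd' => differ
  Position 4: 'd' vs 'd' => same
  Position 5: 'c' vs 'a' => differ
Total differences (Hamming distance): 3

3


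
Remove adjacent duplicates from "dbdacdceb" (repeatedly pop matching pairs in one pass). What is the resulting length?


Input: dbdacdceb
Stack-based adjacent duplicate removal:
  Read 'd': push. Stack: d
  Read 'b': push. Stack: db
  Read 'd': push. Stack: dbd
  Read 'a': push. Stack: dbda
  Read 'c': push. Stack: dbdac
  Read 'd': push. Stack: dbdacd
  Read 'c': push. Stack: dbdacdc
  Read 'e': push. Stack: dbdacdce
  Read 'b': push. Stack: dbdacdceb
Final stack: "dbdacdceb" (length 9)

9


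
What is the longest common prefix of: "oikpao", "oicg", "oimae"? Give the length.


Words: oikpao, oicg, oimae
  Position 0: all 'o' => match
  Position 1: all 'i' => match
  Position 2: ('k', 'c', 'm') => mismatch, stop
LCP = "oi" (length 2)

2


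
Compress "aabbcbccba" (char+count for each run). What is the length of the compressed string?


Input: aabbcbccba
Runs:
  'a' x 2 => "a2"
  'b' x 2 => "b2"
  'c' x 1 => "c1"
  'b' x 1 => "b1"
  'c' x 2 => "c2"
  'b' x 1 => "b1"
  'a' x 1 => "a1"
Compressed: "a2b2c1b1c2b1a1"
Compressed length: 14

14


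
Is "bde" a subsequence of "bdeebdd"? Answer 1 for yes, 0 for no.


Check if "bde" is a subsequence of "bdeebdd"
Greedy scan:
  Position 0 ('b'): matches sub[0] = 'b'
  Position 1 ('d'): matches sub[1] = 'd'
  Position 2 ('e'): matches sub[2] = 'e'
  Position 3 ('e'): no match needed
  Position 4 ('b'): no match needed
  Position 5 ('d'): no match needed
  Position 6 ('d'): no match needed
All 3 characters matched => is a subsequence

1


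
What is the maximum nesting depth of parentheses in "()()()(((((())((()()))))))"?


Input: "()()()(((((())((()()))))))"
Tracking depth:
  Position 0 '(': depth becomes 1
  Position 1 ')': depth becomes 0
  Position 2 '(': depth becomes 1
  Position 3 ')': depth becomes 0
  Position 4 '(': depth becomes 1
  Position 5 ')': depth becomes 0
  Position 6 '(': depth becomes 1
  Position 7 '(': depth becomes 2
  Position 8 '(': depth becomes 3
  Position 9 '(': depth becomes 4
  Position 10 '(': depth becomes 5
  Position 11 '(': depth becomes 6
  Position 12 ')': depth becomes 5
  Position 13 ')': depth becomes 4
  Position 14 '(': depth becomes 5
  Position 15 '(': depth becomes 6
  Position 16 '(': depth becomes 7
  Position 17 ')': depth becomes 6
  Position 18 '(': depth becomes 7
  Position 19 ')': depth becomes 6
  Position 20 ')': depth becomes 5
  Position 21 ')': depth becomes 4
  Position 22 ')': depth becomes 3
  Position 23 ')': depth becomes 2
  Position 24 ')': depth becomes 1
  Position 25 ')': depth becomes 0
Maximum depth reached: 7

7


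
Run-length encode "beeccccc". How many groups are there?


Input: beeccccc
Scanning for consecutive runs:
  Group 1: 'b' x 1 (positions 0-0)
  Group 2: 'e' x 2 (positions 1-2)
  Group 3: 'c' x 5 (positions 3-7)
Total groups: 3

3


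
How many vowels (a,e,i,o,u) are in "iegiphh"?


Input: iegiphh
Checking each character:
  'i' at position 0: vowel (running total: 1)
  'e' at position 1: vowel (running total: 2)
  'g' at position 2: consonant
  'i' at position 3: vowel (running total: 3)
  'p' at position 4: consonant
  'h' at position 5: consonant
  'h' at position 6: consonant
Total vowels: 3

3


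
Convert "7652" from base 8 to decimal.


Input: "7652" in base 8
Positional expansion:
  Digit '7' (value 7) x 8^3 = 3584
  Digit '6' (value 6) x 8^2 = 384
  Digit '5' (value 5) x 8^1 = 40
  Digit '2' (value 2) x 8^0 = 2
Sum = 4010

4010


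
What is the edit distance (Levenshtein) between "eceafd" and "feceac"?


Computing edit distance: "eceafd" -> "feceac"
DP table:
           f    e    c    e    a    c
      0    1    2    3    4    5    6
  e   1    1    1    2    3    4    5
  c   2    2    2    1    2    3    4
  e   3    3    2    2    1    2    3
  a   4    4    3    3    2    1    2
  f   5    4    4    4    3    2    2
  d   6    5    5    5    4    3    3
Edit distance = dp[6][6] = 3

3


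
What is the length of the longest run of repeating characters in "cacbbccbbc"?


Input: "cacbbccbbc"
Scanning for longest run:
  Position 1 ('a'): new char, reset run to 1
  Position 2 ('c'): new char, reset run to 1
  Position 3 ('b'): new char, reset run to 1
  Position 4 ('b'): continues run of 'b', length=2
  Position 5 ('c'): new char, reset run to 1
  Position 6 ('c'): continues run of 'c', length=2
  Position 7 ('b'): new char, reset run to 1
  Position 8 ('b'): continues run of 'b', length=2
  Position 9 ('c'): new char, reset run to 1
Longest run: 'b' with length 2

2


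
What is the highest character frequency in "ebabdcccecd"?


Input: ebabdcccecd
Character counts:
  'a': 1
  'b': 2
  'c': 4
  'd': 2
  'e': 2
Maximum frequency: 4

4


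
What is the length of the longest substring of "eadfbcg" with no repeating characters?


Input: "eadfbcg"
Sliding window (track last position of each char):
  Position 0 ('e'): window [0,0] length 1 -- new best
  Position 1 ('a'): window [0,1] length 2 -- new best
  Position 2 ('d'): window [0,2] length 3 -- new best
  Position 3 ('f'): window [0,3] length 4 -- new best
  Position 4 ('b'): window [0,4] length 5 -- new best
  Position 5 ('c'): window [0,5] length 6 -- new best
  Position 6 ('g'): window [0,6] length 7 -- new best
Longest substring with no repeats: "eadfbcg" with length 7

7


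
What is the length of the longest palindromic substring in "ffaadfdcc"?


Input: "ffaadfdcc"
Checking substrings for palindromes:
  [4:7] "dfd" (len 3) => palindrome
  [0:2] "ff" (len 2) => palindrome
  [2:4] "aa" (len 2) => palindrome
  [7:9] "cc" (len 2) => palindrome
Longest palindromic substring: "dfd" with length 3

3


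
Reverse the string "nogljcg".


Input: nogljcg
Reading characters right to left:
  Position 6: 'g'
  Position 5: 'c'
  Position 4: 'j'
  Position 3: 'l'
  Position 2: 'g'
  Position 1: 'o'
  Position 0: 'n'
Reversed: gcjlgon

gcjlgon


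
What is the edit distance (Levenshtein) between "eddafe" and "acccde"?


Computing edit distance: "eddafe" -> "acccde"
DP table:
           a    c    c    c    d    e
      0    1    2    3    4    5    6
  e   1    1    2    3    4    5    5
  d   2    2    2    3    4    4    5
  d   3    3    3    3    4    4    5
  a   4    3    4    4    4    5    5
  f   5    4    4    5    5    5    6
  e   6    5    5    5    6    6    5
Edit distance = dp[6][6] = 5

5


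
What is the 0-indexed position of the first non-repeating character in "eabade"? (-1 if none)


Input: eabade
Character frequencies:
  'a': 2
  'b': 1
  'd': 1
  'e': 2
Scanning left to right for freq == 1:
  Position 0 ('e'): freq=2, skip
  Position 1 ('a'): freq=2, skip
  Position 2 ('b'): unique! => answer = 2

2


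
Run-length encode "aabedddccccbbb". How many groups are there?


Input: aabedddccccbbb
Scanning for consecutive runs:
  Group 1: 'a' x 2 (positions 0-1)
  Group 2: 'b' x 1 (positions 2-2)
  Group 3: 'e' x 1 (positions 3-3)
  Group 4: 'd' x 3 (positions 4-6)
  Group 5: 'c' x 4 (positions 7-10)
  Group 6: 'b' x 3 (positions 11-13)
Total groups: 6

6
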